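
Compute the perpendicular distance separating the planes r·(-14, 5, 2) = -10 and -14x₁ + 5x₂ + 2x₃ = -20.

Both planes have normal n = (-14, 5, 2), |n| = 15. Any point on the first plane is at distance |(-20) − (-10)|/|n| = 10/15 = 2/3 from the second.

2/3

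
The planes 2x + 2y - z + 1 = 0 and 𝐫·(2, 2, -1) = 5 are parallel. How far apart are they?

With common normal n = (2, 2, -1) (|n| = 3), the distance is |(-1) − 5|/|n| = 6/3 = 2.

2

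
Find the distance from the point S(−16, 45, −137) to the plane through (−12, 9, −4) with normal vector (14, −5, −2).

2

The plane has equation n·(r − (−12, 9, −4)) = 0, i.e. n·r = -205.
Then n·(−16, 45, −137) − (−205) = 30.
|n| = √(196 + 25 + 4) = 15, so the distance is |30|/15 = 2.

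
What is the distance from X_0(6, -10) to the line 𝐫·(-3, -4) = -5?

d = |(-3)·6 + (-4)·(-10) − (-5)| / √(9 + 16) = |27|/5 = 27/5.

27/5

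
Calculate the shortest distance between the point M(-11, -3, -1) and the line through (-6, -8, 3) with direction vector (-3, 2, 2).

Direction vector d = (-3, 2, 2).
AP = (-5, 5, -4), and AP × d = (18, 22, 5).
|AP × d|² = 833 and |d|² = 17, so the distance is √(833/17) = √49 = 7.

7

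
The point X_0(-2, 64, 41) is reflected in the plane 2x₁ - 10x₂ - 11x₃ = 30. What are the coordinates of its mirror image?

(18, -36, -69)

With n = (2, -10, -11), the signed offset is (n·X_0 − 30)/|n|² = -1125/225 = -5.
X_0' = X_0 − 2t·n = (-2, 64, 41) − (-10)·(2, -10, -11) = (18, -36, -69).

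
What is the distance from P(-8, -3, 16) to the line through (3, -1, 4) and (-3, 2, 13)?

3√5

A direction vector is d = (-6, 3, 9).
AP = (-11, -2, 12); AP·d = 168, |AP|² = 269, |d|² = 126.
distance² = |AP|² − (AP·d)²/|d|² = 269 − 28224/126 = 45, so the distance is 3√5.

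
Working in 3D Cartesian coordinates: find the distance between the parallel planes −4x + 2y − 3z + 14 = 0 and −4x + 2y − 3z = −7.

With common normal n = (−4, 2, −3) (|n| = √29), the distance is |(-14) − (-7)|/|n| = 7/√29.

7√29/29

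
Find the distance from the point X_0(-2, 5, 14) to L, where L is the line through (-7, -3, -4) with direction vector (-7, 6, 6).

2√73

Direction vector d = (-7, 6, 6).
AP = (5, 8, 18), and AP × d = (-60, -156, 86).
|AP × d|² = 35332 and |d|² = 121, so the distance is √(35332/121) = √292 = 2√73.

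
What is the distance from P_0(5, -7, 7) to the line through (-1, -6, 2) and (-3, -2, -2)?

√26

A direction vector is d = (-2, 4, -4).
AP = (6, -1, 5); AP·d = -36, |AP|² = 62, |d|² = 36.
distance² = |AP|² − (AP·d)²/|d|² = 62 − 1296/36 = 26, so the distance is √26.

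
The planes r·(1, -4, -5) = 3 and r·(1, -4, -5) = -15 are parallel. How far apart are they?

3√42/7

With common normal n = (1, -4, -5) (|n| = √42), the distance is |3 − (-15)|/|n| = 18/√42.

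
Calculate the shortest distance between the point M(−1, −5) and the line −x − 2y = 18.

The normal to the line is n = (−1, −2) with |n| = √5.
|n·M − 18| = |11 − 18| = 7, so the distance is 7/√5.

7/√5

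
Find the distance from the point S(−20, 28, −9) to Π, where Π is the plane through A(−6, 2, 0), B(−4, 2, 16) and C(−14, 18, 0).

1/9

AB = (2, 0, 16) and AC = (−8, 16, 0), so a normal is n = AB × AC = (−256, −128, 32).
n = (−256, −128, 32); n·P − 1280 = -32; |n| = 288; distance = 32/288 = 1/9.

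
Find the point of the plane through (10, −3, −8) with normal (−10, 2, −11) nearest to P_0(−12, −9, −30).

(8, -13, -8)

The perpendicular from P_0 has direction n = (−10, 2, −11): r = (−12, −9, −30) + t(−10, 2, −11).
Substitute into the plane: n·(P_0 + tn) = -18 gives 432 + 225t = -18, so t = -2.
Foot = (−12, −9, −30) + (-2)·(−10, 2, −11) = (8, −13, −8).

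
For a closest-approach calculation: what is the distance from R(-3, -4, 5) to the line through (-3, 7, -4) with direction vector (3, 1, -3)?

Direction vector d = (3, 1, -3).
AP = (0, -11, 9); AP·d = -38, |AP|² = 202, |d|² = 19.
distance² = |AP|² − (AP·d)²/|d|² = 202 − 1444/19 = 126, so the distance is 3√14.

3√14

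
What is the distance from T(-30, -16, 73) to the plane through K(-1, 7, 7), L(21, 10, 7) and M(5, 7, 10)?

KL = (22, 3, 0) and KM = (6, 0, 3), so a normal is n = KL × KM = (9, -66, -18).
d = |9·(-30) + (-66)·(-16) + (-18)·73 − (-597)| / √(81 + 4356 + 324) = |69| / 69 = 1.

1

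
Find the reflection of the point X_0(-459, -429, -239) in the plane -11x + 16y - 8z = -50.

n = (-11, 16, -8), |n|² = 441, n·X_0 − (-50) = 147, so t = 147/441 = 1/3.
Foot F = X_0 − (1/3)·n = (-1366/3, -1303/3, -709/3); the reflection is 2F − X_0 = (-1355/3, -1319/3, -701/3).

(-1355/3, -1319/3, -701/3)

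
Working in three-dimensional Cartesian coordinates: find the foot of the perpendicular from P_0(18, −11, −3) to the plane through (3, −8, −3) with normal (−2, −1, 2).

The perpendicular from P_0 has direction n = (−2, −1, 2): r = (18, −11, −3) + t(−2, −1, 2).
Substitute into the plane: n·(P_0 + tn) = -4 gives -31 + 9t = -4, so t = 3.
Foot = (18, −11, −3) + 3·(−2, −1, 2) = (12, −14, 3).

(12, -14, 3)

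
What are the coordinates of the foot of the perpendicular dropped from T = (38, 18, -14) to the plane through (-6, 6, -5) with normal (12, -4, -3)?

(2, 30, -5)

n = (12, -4, -3), |n|² = 169, and n·T − (-81) = 507.
t = 507/169 = 3, so the foot is T − t·n = (38, 18, -14) − 3·(12, -4, -3) = (2, 30, -5).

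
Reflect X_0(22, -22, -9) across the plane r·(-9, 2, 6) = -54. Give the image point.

(-14, -14, 15)

With n = (-9, 2, 6), the signed offset is (n·X_0 − (-54))/|n|² = -242/121 = -2.
X_0' = X_0 − 2t·n = (22, -22, -9) − (-4)·(-9, 2, 6) = (-14, -14, 15).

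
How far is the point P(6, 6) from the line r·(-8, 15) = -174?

d = |(-8)·6 + 15·6 − (-174)| / √(64 + 225) = |216|/17 = 216/17.

216/17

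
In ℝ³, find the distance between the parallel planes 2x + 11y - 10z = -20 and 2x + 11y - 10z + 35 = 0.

1

Both planes have normal n = (2, 11, -10), |n| = 15. Any point on the first plane is at distance |(-35) − (-20)|/|n| = 15/15 = 1 from the second.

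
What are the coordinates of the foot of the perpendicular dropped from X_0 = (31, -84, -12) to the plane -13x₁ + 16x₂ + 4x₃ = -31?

n = (-13, 16, 4), |n|² = 441, and n·X_0 − (-31) = -1764.
t = -1764/441 = -4, so the foot is X_0 − t·n = (31, -84, -12) − (-4)·(-13, 16, 4) = (-21, -20, 4).

(-21, -20, 4)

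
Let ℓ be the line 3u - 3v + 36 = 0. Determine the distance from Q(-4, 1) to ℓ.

The normal to the line is n = (3, -3) with |n| = 3√2.
|n·Q − (-36)| = |-15 − (-36)| = 21, so the distance is 21/(3√2) = 7√2/2.

7√2/2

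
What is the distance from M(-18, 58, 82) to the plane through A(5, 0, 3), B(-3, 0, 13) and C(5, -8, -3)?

27/(5√2)

AB = (-8, 0, 10) and AC = (0, -8, -6), so a normal is n = AB × AC = (80, -48, 64).
Then n·(-18, 58, 82) - 592 = 432.
|n| = √(6400 + 2304 + 4096) = 80√2, so the distance is |432|/(80√2) = 27√2/10.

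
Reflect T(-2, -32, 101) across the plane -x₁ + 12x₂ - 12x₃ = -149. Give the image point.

n = (-1, 12, -12), |n|² = 289, n·T − (-149) = -1445, so t = -1445/289 = -5.
Foot F = T − (-5)·n = (-7, 28, 41); the reflection is 2F − T = (-12, 88, -19).

(-12, 88, -19)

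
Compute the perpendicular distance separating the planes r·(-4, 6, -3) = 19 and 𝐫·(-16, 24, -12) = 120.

11√61/61

Divide the second equation by 4 to match normals: -4x + 6y - 3z = 30.
With common normal n = (-4, 6, -3) (|n| = √61), the distance is |19 − 30|/|n| = 11/√61 = 11√61/61.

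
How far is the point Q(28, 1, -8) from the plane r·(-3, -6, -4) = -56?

2/√61

n = (-3, -6, -4); n·P − (-56) = -2; |n| = √61; distance = 2/√61.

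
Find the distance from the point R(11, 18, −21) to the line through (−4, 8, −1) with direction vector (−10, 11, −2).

Direction vector d = (−10, 11, −2).
AP = (15, 10, −20), and AP × d = (200, 230, 265).
|AP × d|² = 163125 and |d|² = 225, so the distance is √(163125/225) = √725 = 5√29.

5√29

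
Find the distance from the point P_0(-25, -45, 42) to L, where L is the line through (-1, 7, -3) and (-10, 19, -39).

51

A direction vector is d = (-9, 12, -36).
AP = (-24, -52, 45), and AP × d = (1332, -1269, -756).
|AP × d|² = 3956121 and |d|² = 1521, so the distance is √(3956121/1521) = √2601 = 51.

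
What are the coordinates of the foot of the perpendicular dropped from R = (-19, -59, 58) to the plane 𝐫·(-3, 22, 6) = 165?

n = (-3, 22, 6), |n|² = 529, and n·R − 165 = -1058.
t = -1058/529 = -2, so the foot is R − t·n = (-19, -59, 58) − (-2)·(-3, 22, 6) = (-25, -15, 70).

(-25, -15, 70)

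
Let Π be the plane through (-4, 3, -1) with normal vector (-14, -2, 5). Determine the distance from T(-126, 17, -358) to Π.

7

The plane has equation n·(r − (-4, 3, -1)) = 0, i.e. n·r = 45.
n = (-14, -2, 5); n·P − 45 = -105; |n| = 15; distance = 105/15 = 7.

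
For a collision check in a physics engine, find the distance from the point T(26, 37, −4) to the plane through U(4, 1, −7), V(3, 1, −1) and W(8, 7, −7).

9/√53

UV = (−1, 0, 6) and UW = (4, 6, 0), so a normal is n = UV × UW = (−36, 24, −6).
Then n·(26, 37, −4) − (−78) = 54.
|n| = √(1296 + 576 + 36) = 6√53, so the distance is |54|/(6√53) = 9√53/53.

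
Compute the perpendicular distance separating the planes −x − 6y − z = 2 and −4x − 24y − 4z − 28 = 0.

Divide the second equation by 4 to match normals: −x − 6y − z = 7.
With common normal n = (−1, −6, −1) (|n| = √38), the distance is |2 − 7|/|n| = 5/√38.

5/√38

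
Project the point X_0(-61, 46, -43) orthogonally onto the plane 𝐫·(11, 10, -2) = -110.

n = (11, 10, -2), |n|² = 225, and n·X_0 − (-110) = -15.
t = -15/225 = -1/15, so the foot is X_0 − t·n = (-61, 46, -43) − (-1/15)·(11, 10, -2) = (-904/15, 140/3, -647/15).

(-904/15, 140/3, -647/15)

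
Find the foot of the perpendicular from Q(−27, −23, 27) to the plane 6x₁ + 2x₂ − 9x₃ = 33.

n = (6, 2, −9), |n|² = 121, and n·Q − 33 = -484.
t = -484/121 = -4, so the foot is Q − t·n = (−27, −23, 27) − (-4)·(6, 2, −9) = (−3, −15, −9).

(-3, -15, -9)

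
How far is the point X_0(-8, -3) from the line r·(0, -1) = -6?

9

d = |0·(-8) + (-1)·(-3) − (-6)| / √(0 + 1) = |9|/1 = 9.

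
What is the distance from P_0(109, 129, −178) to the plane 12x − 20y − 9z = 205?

Normal vector n = (12, −20, −9), and n·(109, 129, −178) − 205 = 125.
|n| = √(144 + 400 + 81) = 25, so the distance is |125|/25 = 5.

5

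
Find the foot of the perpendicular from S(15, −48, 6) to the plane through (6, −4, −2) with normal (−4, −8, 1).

n = (−4, −8, 1), |n|² = 81, and n·S − 6 = 324.
t = 324/81 = 4, so the foot is S − t·n = (15, −48, 6) − 4·(−4, −8, 1) = (31, −16, 2).

(31, -16, 2)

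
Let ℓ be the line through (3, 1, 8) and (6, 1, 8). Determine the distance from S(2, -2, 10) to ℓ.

√13

A direction vector is d = (3, 0, 0).
AP = (-1, -3, 2); AP·d = -3, |AP|² = 14, |d|² = 9.
distance² = |AP|² − (AP·d)²/|d|² = 14 − 9/9 = 13, so the distance is √13.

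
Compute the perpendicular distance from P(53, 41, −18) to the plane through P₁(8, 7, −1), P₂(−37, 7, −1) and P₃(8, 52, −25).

P₁P₂ = (−45, 0, 0) and P₁P₃ = (0, 45, −24), so a normal is n = P₁P₂ × P₁P₃ = (0, −1080, −2025).
n = (0, −1080, −2025); n·P − (-5535) = -2295; |n| = 2295; distance = 2295/2295 = 1.

1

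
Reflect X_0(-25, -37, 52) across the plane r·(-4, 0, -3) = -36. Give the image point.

(-157/5, -37, 236/5)

n = (-4, 0, -3), |n|² = 25, n·X_0 − (-36) = -20, so t = -20/25 = -4/5.
Foot F = X_0 − (-4/5)·n = (-141/5, -37, 248/5); the reflection is 2F − X_0 = (-157/5, -37, 236/5).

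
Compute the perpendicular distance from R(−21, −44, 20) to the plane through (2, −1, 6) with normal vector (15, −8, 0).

1/17

The plane has equation n·(r − (2, −1, 6)) = 0, i.e. n·r = 38.
d = |15·(-21) + (-8)·(-44) − 38| / √(225 + 64 + 0) = |-1| / 17 = 1/17.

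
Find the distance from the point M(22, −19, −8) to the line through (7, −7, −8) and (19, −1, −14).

3√35

A direction vector is d = (12, 6, −6).
AP = (15, −12, 0), and AP × d = (72, 90, 234).
|AP × d|² = 68040 and |d|² = 216, so the distance is √(68040/216) = √315 = 3√35.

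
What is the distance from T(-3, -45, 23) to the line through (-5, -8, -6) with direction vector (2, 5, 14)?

3√221

Direction vector d = (2, 5, 14).
AP = (2, -37, 29); AP·d = 225, |AP|² = 2214, |d|² = 225.
distance² = |AP|² − (AP·d)²/|d|² = 2214 − 50625/225 = 1989, so the distance is 3√221.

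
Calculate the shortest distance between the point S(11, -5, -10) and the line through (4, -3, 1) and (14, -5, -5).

A direction vector is d = (10, -2, -6).
AP = (7, -2, -11), and AP × d = (-10, -68, 6).
|AP × d|² = 4760 and |d|² = 140, so the distance is √(4760/140) = √34.

√34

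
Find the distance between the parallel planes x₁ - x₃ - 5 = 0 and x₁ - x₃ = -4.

Both planes have normal n = (1, 0, -1), |n| = √2. Any point on the first plane is at distance |(-4) − 5|/|n| = 9/√2 = 9√2/2 from the second.

9/√2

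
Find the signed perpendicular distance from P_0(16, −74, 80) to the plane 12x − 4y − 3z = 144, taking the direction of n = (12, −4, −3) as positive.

8

n·P_0 − 144 = 104.
|n| = 13, so the signed distance is 104/13 = 8.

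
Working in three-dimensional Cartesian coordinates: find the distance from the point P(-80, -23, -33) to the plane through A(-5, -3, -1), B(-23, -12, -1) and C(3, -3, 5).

23/√61

AB = (-18, -9, 0) and AC = (8, 0, 6), so a normal is n = AB × AC = (-54, 108, 72).
d = |(-54)·(-80) + 108·(-23) + 72·(-33) − (-126)| / √(2916 + 11664 + 5184) = |-414| / (18√61) = 23√61/61.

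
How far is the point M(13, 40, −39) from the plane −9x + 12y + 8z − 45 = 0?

6/17

d = |(-9)·13 + 12·40 + 8·(-39) − 45| / √(81 + 144 + 64) = |6| / 17 = 6/17.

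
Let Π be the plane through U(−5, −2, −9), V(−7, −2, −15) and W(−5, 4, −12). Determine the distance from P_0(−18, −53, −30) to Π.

UV = (−2, 0, −6) and UW = (0, 6, −3), so a normal is n = UV × UW = (36, −6, −12).
d = |36·(-18) + (-6)·(-53) + (-12)·(-30) − (-60)| / √(1296 + 36 + 144) = |90| / (6√41) = 15/√41.

15√41/41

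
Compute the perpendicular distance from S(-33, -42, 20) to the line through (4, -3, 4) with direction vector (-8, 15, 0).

√2857

Direction vector d = (-8, 15, 0).
AP = (-37, -39, 16); AP·d = -289, |AP|² = 3146, |d|² = 289.
distance² = |AP|² − (AP·d)²/|d|² = 3146 − 83521/289 = 2857, so the distance is √2857.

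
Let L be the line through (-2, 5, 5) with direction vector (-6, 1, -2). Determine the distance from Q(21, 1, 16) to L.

Direction vector d = (-6, 1, -2).
AP = (23, -4, 11), and AP × d = (-3, -20, -1).
|AP × d|² = 410 and |d|² = 41, so the distance is √(410/41) = √10.

√10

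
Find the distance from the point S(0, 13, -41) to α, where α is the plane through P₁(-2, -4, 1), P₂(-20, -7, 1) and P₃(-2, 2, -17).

P₁P₂ = (-18, -3, 0) and P₁P₃ = (0, 6, -18), so a normal is n = P₁P₂ × P₁P₃ = (54, -324, -108).
Then n·(0, 13, -41) - 1080 = -864.
|n| = √(2916 + 104976 + 11664) = 54√41, so the distance is |-864|/(54√41) = 16/√41.

16√41/41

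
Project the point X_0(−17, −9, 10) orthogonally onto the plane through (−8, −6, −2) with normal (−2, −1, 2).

n = (−2, −1, 2), |n|² = 9, and n·X_0 − 18 = 45.
t = 45/9 = 5, so the foot is X_0 − t·n = (−17, −9, 10) − 5·(−2, −1, 2) = (−7, −4, 0).

(-7, -4, 0)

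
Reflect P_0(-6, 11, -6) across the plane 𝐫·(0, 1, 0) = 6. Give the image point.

(-6, 1, -6)

With n = (0, 1, 0), the signed offset is (n·P_0 − 6)/|n|² = 5/1 = 5.
P_0' = P_0 − 2t·n = (-6, 11, -6) − 10·(0, 1, 0) = (-6, 1, -6).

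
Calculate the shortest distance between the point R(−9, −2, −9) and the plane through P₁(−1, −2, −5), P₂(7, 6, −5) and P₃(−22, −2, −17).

P₁P₂ = (8, 8, 0) and P₁P₃ = (−21, 0, −12), so a normal is n = P₁P₂ × P₁P₃ = (−96, 96, 168).
Then n·(−9, −2, −9) − (−936) = 96.
|n| = √(9216 + 9216 + 28224) = 216, so the distance is |96|/216 = 4/9.

4/9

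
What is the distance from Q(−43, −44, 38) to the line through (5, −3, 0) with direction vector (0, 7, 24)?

Direction vector d = (0, 7, 24).
AP = (−48, −41, 38); AP·d = 625, |AP|² = 5429, |d|² = 625.
distance² = |AP|² − (AP·d)²/|d|² = 5429 − 390625/625 = 4804, so the distance is 2√1201.

2√1201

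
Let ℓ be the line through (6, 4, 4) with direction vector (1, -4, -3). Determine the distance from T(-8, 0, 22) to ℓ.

12√3

Direction vector d = (1, -4, -3).
AP = (-14, -4, 18), and AP × d = (84, -24, 60).
|AP × d|² = 11232 and |d|² = 26, so the distance is √(11232/26) = √432 = 12√3.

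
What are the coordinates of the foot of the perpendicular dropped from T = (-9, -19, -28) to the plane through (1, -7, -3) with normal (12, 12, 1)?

n = (12, 12, 1), |n|² = 289, and n·T − (-75) = -289.
t = -289/289 = -1, so the foot is T − t·n = (-9, -19, -28) − (-1)·(12, 12, 1) = (3, -7, -27).

(3, -7, -27)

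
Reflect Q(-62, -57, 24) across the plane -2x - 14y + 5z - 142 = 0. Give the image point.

(-46, 55, -16)

With n = (-2, -14, 5), the signed offset is (n·Q − 142)/|n|² = 900/225 = 4.
Q' = Q − 2t·n = (-62, -57, 24) − 8·(-2, -14, 5) = (-46, 55, -16).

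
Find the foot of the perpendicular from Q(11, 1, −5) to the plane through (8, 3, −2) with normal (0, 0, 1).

(11, 1, -2)

n = (0, 0, 1), |n|² = 1, and n·Q − (-2) = -3.
t = -3/1 = -3, so the foot is Q − t·n = (11, 1, −5) − (-3)·(0, 0, 1) = (11, 1, −2).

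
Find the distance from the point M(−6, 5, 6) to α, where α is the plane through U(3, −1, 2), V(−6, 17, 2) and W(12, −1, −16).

UV = (−9, 18, 0) and UW = (9, 0, −18), so a normal is n = UV × UW = (−324, −162, −162).
Then n·(−6, 5, 6) − (−1134) = 1296.
|n| = √(104976 + 26244 + 26244) = 162√6, so the distance is |1296|/(162√6) = 8/√6.

8/√6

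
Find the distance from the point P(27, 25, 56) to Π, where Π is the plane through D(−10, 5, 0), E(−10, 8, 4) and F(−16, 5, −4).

DE = (0, 3, 4) and DF = (−6, 0, −4), so a normal is n = DE × DF = (−12, −24, 18).
d = |(-12)·27 + (-24)·25 + 18·56 − 0| / √(144 + 576 + 324) = |84| / (6√29) = 14√29/29.

14/√29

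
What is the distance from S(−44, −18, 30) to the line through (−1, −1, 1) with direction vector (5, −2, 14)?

9√34

Direction vector d = (5, −2, 14).
AP = (−43, −17, 29); AP·d = 225, |AP|² = 2979, |d|² = 225.
distance² = |AP|² − (AP·d)²/|d|² = 2979 − 50625/225 = 2754, so the distance is 9√34.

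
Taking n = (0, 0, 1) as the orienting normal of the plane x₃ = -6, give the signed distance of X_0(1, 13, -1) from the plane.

5

n·X_0 − (-6) = 5.
|n| = 1, so the signed distance is 5/1 = 5.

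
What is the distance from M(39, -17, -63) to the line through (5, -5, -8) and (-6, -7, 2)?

5√29

A direction vector is d = (-11, -2, 10).
AP = (34, -12, -55), and AP × d = (-230, 265, -200).
|AP × d|² = 163125 and |d|² = 225, so the distance is √(163125/225) = √725 = 5√29.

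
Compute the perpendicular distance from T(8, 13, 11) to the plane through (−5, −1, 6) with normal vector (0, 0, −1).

The plane has equation n·(r − (−5, −1, 6)) = 0, i.e. n·r = -6.
Then n·(8, 13, 11) − (−6) = −5.
|n| = √(0 + 0 + 1) = 1, so the distance is |-5|/1 = 5.

5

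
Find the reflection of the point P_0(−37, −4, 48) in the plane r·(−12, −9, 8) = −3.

n = (−12, −9, 8), |n|² = 289, n·P_0 − (-3) = 867, so t = 867/289 = 3.
Foot F = P_0 − 3·n = (−1, 23, 24); the reflection is 2F − P_0 = (35, 50, 0).

(35, 50, 0)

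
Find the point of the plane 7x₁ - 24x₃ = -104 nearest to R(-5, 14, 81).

n = (7, 0, -24), |n|² = 625, and n·R − (-104) = -1875.
t = -1875/625 = -3, so the foot is R − t·n = (-5, 14, 81) − (-3)·(7, 0, -24) = (16, 14, 9).

(16, 14, 9)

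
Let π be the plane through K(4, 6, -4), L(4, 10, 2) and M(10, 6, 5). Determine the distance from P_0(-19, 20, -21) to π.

7/√22

KL = (0, 4, 6) and KM = (6, 0, 9), so a normal is n = KL × KM = (36, 36, -24).
Then n·(-19, 20, -21) - 456 = 84.
|n| = √(1296 + 1296 + 576) = 12√22, so the distance is |84|/(12√22) = 7/√22.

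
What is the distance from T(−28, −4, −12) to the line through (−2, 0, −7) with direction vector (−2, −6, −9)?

2√149

Direction vector d = (−2, −6, −9).
AP = (−26, −4, −5); AP·d = 121, |AP|² = 717, |d|² = 121.
distance² = |AP|² − (AP·d)²/|d|² = 717 − 14641/121 = 596, so the distance is 2√149.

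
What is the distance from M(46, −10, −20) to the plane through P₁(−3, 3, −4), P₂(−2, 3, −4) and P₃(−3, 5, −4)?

P₁P₂ = (1, 0, 0) and P₁P₃ = (0, 2, 0), so a normal is n = P₁P₂ × P₁P₃ = (0, 0, 2).
Then n·(46, −10, −20) − (−8) = −32.
|n| = √(0 + 0 + 4) = 2, so the distance is |-32|/2 = 16.

16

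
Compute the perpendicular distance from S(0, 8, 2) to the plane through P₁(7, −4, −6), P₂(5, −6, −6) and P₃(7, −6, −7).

P₁P₂ = (−2, −2, 0) and P₁P₃ = (0, −2, −1), so a normal is n = P₁P₂ × P₁P₃ = (2, −2, 4).
d = |2·0 + (-2)·8 + 4·2 − (-2)| / √(4 + 4 + 16) = |-6| / (2√6) = 3/√6.

3/√6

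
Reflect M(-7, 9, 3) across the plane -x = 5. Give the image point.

With n = (-1, 0, 0), the signed offset is (n·M − 5)/|n|² = 2/1 = 2.
M' = M − 2t·n = (-7, 9, 3) − 4·(-1, 0, 0) = (-3, 9, 3).

(-3, 9, 3)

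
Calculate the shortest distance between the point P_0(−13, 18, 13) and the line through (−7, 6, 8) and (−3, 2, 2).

2√13

A direction vector is d = (4, −4, −6).
AP = (−6, 12, 5), and AP × d = (−52, −16, −24).
|AP × d|² = 3536 and |d|² = 68, so the distance is √(3536/68) = √52 = 2√13.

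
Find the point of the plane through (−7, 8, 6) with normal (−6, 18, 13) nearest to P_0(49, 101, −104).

(1103/23, 2395/23, -2340/23)

n = (−6, 18, 13), |n|² = 529, and n·P_0 − 264 = -92.
t = -92/529 = -4/23, so the foot is P_0 − t·n = (49, 101, −104) − (-4/23)·(−6, 18, 13) = (1103/23, 2395/23, −2340/23).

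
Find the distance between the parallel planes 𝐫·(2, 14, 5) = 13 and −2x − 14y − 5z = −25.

Divide the second equation by -1 to match normals: 2x + 14y + 5z = 25.
Both planes have normal n = (2, 14, 5), |n| = 15. Any point on the first plane is at distance |25 − 13|/|n| = 12/15 = 4/5 from the second.

4/5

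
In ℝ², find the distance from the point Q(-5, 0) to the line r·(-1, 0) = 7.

d = |(-1)·(-5) + 0·0 − 7| / √(1 + 0) = |-2|/1 = 2.

2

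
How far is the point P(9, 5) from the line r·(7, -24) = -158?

101/25

The normal to the line is n = (7, -24) with |n| = 25.
|n·P − (-158)| = |-57 − (-158)| = 101, so the distance is 101/25.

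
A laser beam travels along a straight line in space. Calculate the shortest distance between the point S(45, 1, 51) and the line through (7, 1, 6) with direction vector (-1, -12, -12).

Direction vector d = (-1, -12, -12).
AP = (38, 0, 45), and AP × d = (540, 411, -456).
|AP × d|² = 668457 and |d|² = 289, so the distance is √(668457/289) = √2313 = 3√257.

3√257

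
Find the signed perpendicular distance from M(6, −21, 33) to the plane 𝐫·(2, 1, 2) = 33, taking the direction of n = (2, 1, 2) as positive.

8

n·M − 33 = 24.
|n| = 3, so the signed distance is 24/3 = 8.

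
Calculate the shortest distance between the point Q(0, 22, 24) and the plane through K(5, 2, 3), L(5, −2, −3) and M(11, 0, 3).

KL = (0, −4, −6) and KM = (6, −2, 0), so a normal is n = KL × KM = (−12, −36, 24).
Then n·(0, 22, 24) − (−60) = −156.
|n| = √(144 + 1296 + 576) = 12√14, so the distance is |-156|/(12√14) = 13/√14.

13/√14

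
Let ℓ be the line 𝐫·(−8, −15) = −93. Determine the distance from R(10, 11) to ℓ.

d = |(-8)·10 + (-15)·11 − (-93)| / √(64 + 225) = |-152|/17 = 152/17.

152/17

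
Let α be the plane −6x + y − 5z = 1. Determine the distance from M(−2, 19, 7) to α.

5/√62

Normal vector n = (−6, 1, −5), and n·(−2, 19, 7) − 1 = −5.
|n| = √(36 + 1 + 25) = √62, so the distance is |-5|/√62 = 5/√62.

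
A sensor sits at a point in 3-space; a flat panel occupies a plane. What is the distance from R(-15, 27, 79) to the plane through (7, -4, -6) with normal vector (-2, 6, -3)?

The plane has equation n·(r − (7, -4, -6)) = 0, i.e. n·r = -20.
Then n·(-15, 27, 79) - (-20) = -25.
|n| = √(4 + 36 + 9) = 7, so the distance is |-25|/7 = 25/7.

25/7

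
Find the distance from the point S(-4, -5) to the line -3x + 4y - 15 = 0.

d = |(-3)·(-4) + 4·(-5) − 15| / √(9 + 16) = |-23|/5 = 23/5.

23/5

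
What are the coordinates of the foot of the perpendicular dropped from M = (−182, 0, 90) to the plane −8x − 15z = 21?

(-3054/17, 0, 1605/17)

n = (−8, 0, −15), |n|² = 289, and n·M − 21 = 85.
t = 85/289 = 5/17, so the foot is M − t·n = (−182, 0, 90) − (5/17)·(−8, 0, −15) = (−3054/17, 0, 1605/17).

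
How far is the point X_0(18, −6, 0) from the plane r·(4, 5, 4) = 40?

2/√57

d = |4·18 + 5·(-6) + 4·0 − 40| / √(16 + 25 + 16) = |2| / √57 = 2√57/57.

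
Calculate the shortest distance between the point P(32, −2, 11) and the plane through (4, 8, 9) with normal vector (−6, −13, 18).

The plane has equation n·(r − (4, 8, 9)) = 0, i.e. n·r = 34.
n = (−6, −13, 18); n·P − 34 = -2; |n| = 23; distance = 2/23.

2/23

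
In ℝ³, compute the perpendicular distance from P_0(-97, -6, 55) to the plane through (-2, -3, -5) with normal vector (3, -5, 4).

The plane has equation n·(r − (-2, -3, -5)) = 0, i.e. n·r = -11.
Then n·(-97, -6, 55) - (-11) = -30.
|n| = √(9 + 25 + 16) = 5√2, so the distance is |-30|/(5√2) = 3√2.

3√2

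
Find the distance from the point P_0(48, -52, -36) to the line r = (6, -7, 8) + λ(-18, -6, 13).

Direction vector d = (-18, -6, 13).
AP = (42, -45, -44); AP·d = -1058, |AP|² = 5725, |d|² = 529.
distance² = |AP|² − (AP·d)²/|d|² = 5725 − 1119364/529 = 3609, so the distance is 3√401.

3√401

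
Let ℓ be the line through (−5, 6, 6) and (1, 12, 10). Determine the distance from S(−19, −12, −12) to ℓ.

A direction vector is d = (6, 6, 4).
AP = (−14, −18, −18); AP·d = -264, |AP|² = 844, |d|² = 88.
distance² = |AP|² − (AP·d)²/|d|² = 844 − 69696/88 = 52, so the distance is 2√13.

2√13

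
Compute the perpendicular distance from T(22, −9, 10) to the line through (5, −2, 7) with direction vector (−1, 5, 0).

Direction vector d = (−1, 5, 0).
AP = (17, −7, 3), and AP × d = (−15, −3, 78).
|AP × d|² = 6318 and |d|² = 26, so the distance is √(6318/26) = √243 = 9√3.

9√3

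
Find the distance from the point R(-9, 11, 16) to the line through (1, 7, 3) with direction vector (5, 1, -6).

√37

Direction vector d = (5, 1, -6).
AP = (-10, 4, 13); AP·d = -124, |AP|² = 285, |d|² = 62.
distance² = |AP|² − (AP·d)²/|d|² = 285 − 15376/62 = 37, so the distance is √37.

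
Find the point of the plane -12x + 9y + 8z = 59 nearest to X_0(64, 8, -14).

(28, 35, 10)

The perpendicular from X_0 has direction n = (-12, 9, 8): r = (64, 8, -14) + μ(-12, 9, 8).
Substitute into the plane: n·(X_0 + μn) = 59 gives -808 + 289μ = 59, so μ = 3.
Foot = (64, 8, -14) + 3·(-12, 9, 8) = (28, 35, 10).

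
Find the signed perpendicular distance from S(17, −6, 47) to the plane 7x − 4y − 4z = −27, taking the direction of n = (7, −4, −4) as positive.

n·S − (-27) = -18.
|n| = 9, so the signed distance is -18/9 = -2.

-2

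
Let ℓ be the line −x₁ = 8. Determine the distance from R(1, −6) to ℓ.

9

The normal to the line is n = (−1, 0) with |n| = 1.
|n·R − 8| = |-1 − 8| = 9, so the distance is 9/1 = 9.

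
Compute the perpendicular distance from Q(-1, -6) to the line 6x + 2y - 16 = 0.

17√10/10

d = |6·(-1) + 2·(-6) − 16| / √(36 + 4) = |-34|/(2√10) = 17/√10.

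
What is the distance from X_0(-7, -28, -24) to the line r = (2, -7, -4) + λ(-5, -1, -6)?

2√91

Direction vector d = (-5, -1, -6).
AP = (-9, -21, -20); AP·d = 186, |AP|² = 922, |d|² = 62.
distance² = |AP|² − (AP·d)²/|d|² = 922 − 34596/62 = 364, so the distance is 2√91.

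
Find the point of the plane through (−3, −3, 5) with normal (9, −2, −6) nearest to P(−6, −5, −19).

n = (9, −2, −6), |n|² = 121, and n·P − (-51) = 121.
t = 121/121 = 1, so the foot is P − t·n = (−6, −5, −19) − 1·(9, −2, −6) = (−15, −3, −13).

(-15, -3, -13)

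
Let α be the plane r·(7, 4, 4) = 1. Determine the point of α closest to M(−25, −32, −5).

(3, -16, 11)

n = (7, 4, 4), |n|² = 81, and n·M − 1 = -324.
t = -324/81 = -4, so the foot is M − t·n = (−25, −32, −5) − (-4)·(7, 4, 4) = (3, −16, 11).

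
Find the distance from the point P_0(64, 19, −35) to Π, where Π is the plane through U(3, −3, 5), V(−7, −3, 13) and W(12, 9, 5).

UV = (−10, 0, 8) and UW = (9, 12, 0), so a normal is n = UV × UW = (−96, 72, −120).
Then n·(64, 19, −35) − (−1104) = 528.
|n| = √(9216 + 5184 + 14400) = 120√2, so the distance is |528|/(120√2) = 11√2/5.

11√2/5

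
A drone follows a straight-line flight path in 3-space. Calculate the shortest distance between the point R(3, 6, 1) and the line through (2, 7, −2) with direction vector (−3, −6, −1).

Direction vector d = (−3, −6, −1).
AP = (1, −1, 3); AP·d = 0, |AP|² = 11, |d|² = 46.
distance² = |AP|² − (AP·d)²/|d|² = 11 − 0/46 = 11, so the distance is √11.

√11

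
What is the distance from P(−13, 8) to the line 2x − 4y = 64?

d = |2·(-13) + (-4)·8 − 64| / √(4 + 16) = |-122|/(2√5) = 61/√5.

61/√5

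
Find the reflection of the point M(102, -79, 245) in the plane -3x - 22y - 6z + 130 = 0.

(2370/23, -1641/23, 5683/23)

With n = (-3, -22, -6), the signed offset is (n·M − (-130))/|n|² = 92/529 = 4/23.
M' = M − 2t·n = (102, -79, 245) − (8/23)·(-3, -22, -6) = (2370/23, -1641/23, 5683/23).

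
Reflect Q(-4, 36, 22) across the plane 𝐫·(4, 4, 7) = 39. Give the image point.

With n = (4, 4, 7), the signed offset is (n·Q − 39)/|n|² = 243/81 = 3.
Q' = Q − 2t·n = (-4, 36, 22) − 6·(4, 4, 7) = (-28, 12, -20).

(-28, 12, -20)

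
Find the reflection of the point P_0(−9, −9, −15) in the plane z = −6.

With n = (0, 0, 1), the signed offset is (n·P_0 − (-6))/|n|² = -9/1 = -9.
P_0' = P_0 − 2t·n = (−9, −9, −15) − (-18)·(0, 0, 1) = (−9, −9, 3).

(-9, -9, 3)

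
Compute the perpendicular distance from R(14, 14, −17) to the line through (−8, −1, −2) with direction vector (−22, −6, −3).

Direction vector d = (−22, −6, −3).
AP = (22, 15, −15); AP·d = -529, |AP|² = 934, |d|² = 529.
distance² = |AP|² − (AP·d)²/|d|² = 934 − 279841/529 = 405, so the distance is 9√5.

9√5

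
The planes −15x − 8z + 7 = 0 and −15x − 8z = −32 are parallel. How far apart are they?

25/17

Both planes have normal n = (−15, 0, −8), |n| = 17. Any point on the first plane is at distance |(-32) − (-7)|/|n| = 25/17 from the second.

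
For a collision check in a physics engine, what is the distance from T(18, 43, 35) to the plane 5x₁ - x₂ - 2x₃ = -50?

27/√30

Normal vector n = (5, -1, -2), and n·(18, 43, 35) - (-50) = 27.
|n| = √(25 + 1 + 4) = √30, so the distance is |27|/√30 = 27/√30.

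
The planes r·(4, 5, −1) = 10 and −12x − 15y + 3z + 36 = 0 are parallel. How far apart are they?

Divide the second equation by -3 to match normals: 4x + 5y − z = 12.
Both planes have normal n = (4, 5, −1), |n| = √42. Any point on the first plane is at distance |12 − 10|/|n| = 2/√42 = √42/21 from the second.

√42/21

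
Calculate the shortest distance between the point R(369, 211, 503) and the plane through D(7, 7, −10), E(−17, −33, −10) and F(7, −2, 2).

DE = (−24, −40, 0) and DF = (0, −9, 12), so a normal is n = DE × DF = (−480, 288, 216).
n = (−480, 288, 216); n·P − (-3504) = -4200; |n| = 600; distance = 4200/600 = 7.

7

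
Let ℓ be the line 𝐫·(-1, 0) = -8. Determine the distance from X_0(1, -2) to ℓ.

d = |(-1)·1 + 0·(-2) − (-8)| / √(1 + 0) = |7|/1 = 7.

7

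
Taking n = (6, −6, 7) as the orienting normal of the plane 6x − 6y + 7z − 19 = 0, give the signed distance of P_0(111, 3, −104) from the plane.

n·P_0 − 19 = -99.
|n| = 11, so the signed distance is -99/11 = -9.

-9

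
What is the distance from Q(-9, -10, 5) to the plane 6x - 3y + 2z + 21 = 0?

d = |6·(-9) + (-3)·(-10) + 2·5 − (-21)| / √(36 + 9 + 4) = |7| / 7 = 1.

1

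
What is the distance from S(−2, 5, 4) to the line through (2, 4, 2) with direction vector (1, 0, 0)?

Direction vector d = (1, 0, 0).
AP = (−4, 1, 2); AP·d = -4, |AP|² = 21, |d|² = 1.
distance² = |AP|² − (AP·d)²/|d|² = 21 − 16/1 = 5, so the distance is √5.

√5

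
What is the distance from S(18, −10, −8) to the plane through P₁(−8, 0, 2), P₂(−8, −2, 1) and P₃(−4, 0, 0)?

P₁P₂ = (0, −2, −1) and P₁P₃ = (4, 0, −2), so a normal is n = P₁P₂ × P₁P₃ = (4, −4, 8).
Then n·(18, −10, −8) − (−16) = 64.
|n| = √(16 + 16 + 64) = 4√6, so the distance is |64|/(4√6) = 8√6/3.

16/√6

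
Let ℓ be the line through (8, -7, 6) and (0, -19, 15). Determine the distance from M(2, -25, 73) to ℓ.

A direction vector is d = (-8, -12, 9).
AP = (-6, -18, 67); AP·d = 867, |AP|² = 4849, |d|² = 289.
distance² = |AP|² − (AP·d)²/|d|² = 4849 − 751689/289 = 2248, so the distance is 2√562.

2√562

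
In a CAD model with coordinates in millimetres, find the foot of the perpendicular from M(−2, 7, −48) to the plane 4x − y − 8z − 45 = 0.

n = (4, −1, −8), |n|² = 81, and n·M − 45 = 324.
t = 324/81 = 4, so the foot is M − t·n = (−2, 7, −48) − 4·(4, −1, −8) = (−18, 11, −16).

(-18, 11, -16)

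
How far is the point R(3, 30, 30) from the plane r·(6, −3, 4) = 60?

12/√61

n = (6, −3, 4); n·P − 60 = -12; |n| = √61; distance = 12/√61.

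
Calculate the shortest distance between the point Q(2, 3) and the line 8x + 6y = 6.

14/5

The normal to the line is n = (8, 6) with |n| = 10.
|n·Q − 6| = |34 − 6| = 28, so the distance is 28/10 = 14/5.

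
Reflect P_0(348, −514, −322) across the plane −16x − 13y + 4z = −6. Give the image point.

(7052/21, -11002/21, -6698/21)

With n = (−16, −13, 4), the signed offset is (n·P_0 − (-6))/|n|² = -168/441 = -8/21.
P_0' = P_0 − 2t·n = (348, −514, −322) − (-16/21)·(−16, −13, 4) = (7052/21, −11002/21, −6698/21).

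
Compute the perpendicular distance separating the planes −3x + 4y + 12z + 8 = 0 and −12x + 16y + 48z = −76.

Divide the second equation by 4 to match normals: −3x + 4y + 12z = -19.
With common normal n = (−3, 4, 12) (|n| = 13), the distance is |(-8) − (-19)|/|n| = 11/13.

11/13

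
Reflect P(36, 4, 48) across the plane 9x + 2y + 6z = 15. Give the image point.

n = (9, 2, 6), |n|² = 121, n·P − 15 = 605, so t = 605/121 = 5.
Foot F = P − 5·n = (−9, −6, 18); the reflection is 2F − P = (−54, −16, −12).

(-54, -16, -12)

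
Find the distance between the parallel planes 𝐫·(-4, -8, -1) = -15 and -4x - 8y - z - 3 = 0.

With common normal n = (-4, -8, -1) (|n| = 9), the distance is |(-15) − 3|/|n| = 18/9 = 2.

2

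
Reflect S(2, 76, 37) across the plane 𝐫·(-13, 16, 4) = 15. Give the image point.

With n = (-13, 16, 4), the signed offset is (n·S − 15)/|n|² = 1323/441 = 3.
S' = S − 2t·n = (2, 76, 37) − 6·(-13, 16, 4) = (80, -20, 13).

(80, -20, 13)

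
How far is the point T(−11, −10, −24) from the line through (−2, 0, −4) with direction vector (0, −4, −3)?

√181

Direction vector d = (0, −4, −3).
AP = (−9, −10, −20); AP·d = 100, |AP|² = 581, |d|² = 25.
distance² = |AP|² − (AP·d)²/|d|² = 581 − 10000/25 = 181, so the distance is √181.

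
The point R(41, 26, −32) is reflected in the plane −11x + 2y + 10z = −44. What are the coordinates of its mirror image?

(-25, 38, 28)

With n = (−11, 2, 10), the signed offset is (n·R − (-44))/|n|² = -675/225 = -3.
R' = R − 2t·n = (41, 26, −32) − (-6)·(−11, 2, 10) = (−25, 38, 28).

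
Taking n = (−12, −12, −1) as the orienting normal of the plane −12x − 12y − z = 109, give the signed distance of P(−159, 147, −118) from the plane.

n·P − 109 = 153.
|n| = 17, so the signed distance is 153/17 = 9.

9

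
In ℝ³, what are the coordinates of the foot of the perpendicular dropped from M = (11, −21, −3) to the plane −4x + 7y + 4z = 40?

n = (−4, 7, 4), |n|² = 81, and n·M − 40 = -243.
t = -243/81 = -3, so the foot is M − t·n = (11, −21, −3) − (-3)·(−4, 7, 4) = (−1, 0, 9).

(-1, 0, 9)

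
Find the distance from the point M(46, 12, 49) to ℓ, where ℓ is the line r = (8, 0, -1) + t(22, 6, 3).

Direction vector d = (22, 6, 3).
AP = (38, 12, 50), and AP × d = (-264, 986, -36).
|AP × d|² = 1043188 and |d|² = 529, so the distance is √(1043188/529) = √1972 = 2√493.

2√493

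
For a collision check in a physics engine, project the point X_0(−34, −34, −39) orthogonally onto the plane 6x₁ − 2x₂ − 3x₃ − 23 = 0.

n = (6, −2, −3), |n|² = 49, and n·X_0 − 23 = -42.
t = -42/49 = -6/7, so the foot is X_0 − t·n = (−34, −34, −39) − (-6/7)·(6, −2, −3) = (−202/7, −250/7, −291/7).

(-202/7, -250/7, -291/7)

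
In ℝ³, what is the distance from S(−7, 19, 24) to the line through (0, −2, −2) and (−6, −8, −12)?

√478

A direction vector is d = (−6, −6, −10).
AP = (−7, 21, 26), and AP × d = (−54, −226, 168).
|AP × d|² = 82216 and |d|² = 172, so the distance is √(82216/172) = √478.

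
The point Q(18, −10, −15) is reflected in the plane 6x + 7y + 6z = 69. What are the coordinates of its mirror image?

(30, 4, -3)

n = (6, 7, 6), |n|² = 121, n·Q − 69 = -121, so t = -121/121 = -1.
Foot F = Q − (-1)·n = (24, −3, −9); the reflection is 2F − Q = (30, 4, −3).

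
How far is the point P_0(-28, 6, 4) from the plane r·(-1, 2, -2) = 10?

Normal vector n = (-1, 2, -2), and n·(-28, 6, 4) - 10 = 22.
|n| = √(1 + 4 + 4) = 3, so the distance is |22|/3 = 22/3.

22/3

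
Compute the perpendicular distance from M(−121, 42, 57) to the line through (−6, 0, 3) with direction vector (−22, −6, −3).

Direction vector d = (−22, −6, −3).
AP = (−115, 42, 54), and AP × d = (198, −1533, 1614).
|AP × d|² = 4994289 and |d|² = 529, so the distance is √(4994289/529) = √9441 = 3√1049.

3√1049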